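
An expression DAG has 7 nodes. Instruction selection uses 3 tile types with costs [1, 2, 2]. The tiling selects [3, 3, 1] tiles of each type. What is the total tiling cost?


Total cost = sum(count_i * cost_i)
= 3*1 + 3*2 + 1*2
= 11

11


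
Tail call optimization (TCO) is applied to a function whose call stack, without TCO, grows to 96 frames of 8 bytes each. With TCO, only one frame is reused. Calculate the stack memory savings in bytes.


Without TCO: 96 * 8 = 768 bytes
With TCO: reuse 1 frame = 8 bytes
Savings = 768 - 8 = 760

760


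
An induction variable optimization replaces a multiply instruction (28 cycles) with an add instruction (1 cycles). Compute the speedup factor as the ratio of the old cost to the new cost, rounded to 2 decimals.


Ratio = mult_cost / add_cost = 28 / 1 = 28.0

28.0


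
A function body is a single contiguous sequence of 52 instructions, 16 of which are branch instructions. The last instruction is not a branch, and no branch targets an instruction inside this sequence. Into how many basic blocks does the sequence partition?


With no in-sequence branch targets, the leaders are the first instruction plus the instruction after each branch.
Number of basic blocks = branches + 1
= 16 + 1 = 17

17


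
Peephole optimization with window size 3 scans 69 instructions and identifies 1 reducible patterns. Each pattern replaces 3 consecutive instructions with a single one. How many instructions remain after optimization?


Each match removes 2 instructions.
Total removed = 1 * 2 = 2
Remaining = 69 - 2 = 67

67


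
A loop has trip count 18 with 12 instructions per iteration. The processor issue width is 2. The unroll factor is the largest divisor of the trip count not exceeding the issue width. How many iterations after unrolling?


Largest divisor of 18 <= 2 is 2
New iterations = 18 / 2 = 9

9


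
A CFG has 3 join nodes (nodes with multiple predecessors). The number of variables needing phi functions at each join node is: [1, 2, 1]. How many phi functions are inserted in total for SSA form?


Total phi functions = sum of phi functions at each join node
= 1 + 2 + 1 = 4

4


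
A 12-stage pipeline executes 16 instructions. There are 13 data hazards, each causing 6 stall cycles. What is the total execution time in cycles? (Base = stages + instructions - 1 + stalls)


Base cycles = 12 + 16 - 1 = 27
Total stalls = 13 * 6 = 78
Total = 27 + 78 = 105

105


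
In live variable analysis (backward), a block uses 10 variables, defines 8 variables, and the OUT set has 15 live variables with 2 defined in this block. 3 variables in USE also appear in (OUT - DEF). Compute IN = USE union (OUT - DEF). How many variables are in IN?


OUT - DEF: 15 - 2 = 13
|IN| = |USE| + |OUT - DEF| - |USE ∩ (OUT - DEF)| = 10 + 13 - 3 = 20

20


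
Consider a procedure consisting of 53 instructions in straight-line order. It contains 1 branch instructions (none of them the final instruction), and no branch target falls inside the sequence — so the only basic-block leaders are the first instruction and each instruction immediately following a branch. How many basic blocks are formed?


With no in-sequence branch targets, the leaders are the first instruction plus the instruction after each branch.
Number of basic blocks = branches + 1
= 1 + 1 = 2

2


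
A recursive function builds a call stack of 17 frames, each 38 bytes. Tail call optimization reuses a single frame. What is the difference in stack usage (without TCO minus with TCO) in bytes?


Without TCO: 17 * 38 = 646 bytes
With TCO: reuse 1 frame = 38 bytes
Savings = 646 - 38 = 608

608


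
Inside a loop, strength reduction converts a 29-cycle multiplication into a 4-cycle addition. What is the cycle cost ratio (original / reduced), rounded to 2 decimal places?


Ratio = mult_cost / add_cost = 29 / 4 = 7.25

7.25


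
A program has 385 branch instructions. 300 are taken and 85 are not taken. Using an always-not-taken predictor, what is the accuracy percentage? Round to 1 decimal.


Predictor: always-not-taken
Correct predictions = 85
Accuracy = 85 / 385 * 100 = 22.1%

22.1


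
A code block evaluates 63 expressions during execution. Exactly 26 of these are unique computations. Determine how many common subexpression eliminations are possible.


CSE count = total expressions - unique expressions
= 63 - 26 = 37

37


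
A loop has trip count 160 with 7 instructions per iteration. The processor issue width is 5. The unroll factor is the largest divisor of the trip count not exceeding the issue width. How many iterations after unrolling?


Largest divisor of 160 <= 5 is 5
New iterations = 160 / 5 = 32

32


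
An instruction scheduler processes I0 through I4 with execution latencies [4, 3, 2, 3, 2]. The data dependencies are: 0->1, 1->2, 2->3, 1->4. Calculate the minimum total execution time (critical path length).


Compute longest path through dependency graph: dist(Ik) = max over predecessors of dist + latency(Ik).
dist(I0) = latency 4 = 4
dist(I1) = dist(I0) + 3 = 4 + 3 = 7
dist(I2) = dist(I1) + 2 = 7 + 2 = 9
dist(I3) = dist(I2) + 3 = 9 + 3 = 12
dist(I4) = dist(I1) + 2 = 7 + 2 = 9
Critical path = max dist = 12

12


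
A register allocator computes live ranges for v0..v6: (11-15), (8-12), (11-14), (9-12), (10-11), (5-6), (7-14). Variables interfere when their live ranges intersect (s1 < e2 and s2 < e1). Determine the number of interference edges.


Check all pairs for overlapping intervals.
Two intervals (s1,e1) and (s2,e2) overlap if s1 < e2 and s2 < e1.
v0 (11-15) vs v1..v6: overlaps v1, v2, v3, v6 -> 4
v1 (8-12) vs v2..v6: overlaps v2, v3, v4, v6 -> 4
v2 (11-14) vs v3..v6: overlaps v3, v6 -> 2
v3 (9-12) vs v4..v6: overlaps v4, v6 -> 2
v4 (10-11) vs v5..v6: overlaps v6 -> 1
v5 (5-6) vs v6: overlaps none -> 0
Total overlapping pairs = 4 + 4 + 2 + 2 + 1 + 0 = 13

13


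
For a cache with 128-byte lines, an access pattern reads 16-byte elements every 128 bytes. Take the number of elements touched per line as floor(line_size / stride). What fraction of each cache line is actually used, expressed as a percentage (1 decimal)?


Elements per cache line = floor(128 / 128) = 1
Bytes used = 1 * 16 = 16
Utilization = 16 / 128 * 100 = 12.5%

12.5


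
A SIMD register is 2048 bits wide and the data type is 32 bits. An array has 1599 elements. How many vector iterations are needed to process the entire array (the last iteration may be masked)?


Width = 2048 / 32 = 64 elements per vector op
Iterations = ceil(1599 / 64) = 25

25


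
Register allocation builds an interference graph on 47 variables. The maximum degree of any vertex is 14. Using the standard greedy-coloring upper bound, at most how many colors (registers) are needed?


Greedy coloring never needs more than (max_degree + 1) colors: when coloring a vertex, at most max_degree neighbors are already colored.
Upper bound = 14 + 1 = 15

15


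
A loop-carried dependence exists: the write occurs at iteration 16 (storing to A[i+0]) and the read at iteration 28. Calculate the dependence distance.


Distance = read iteration - write iteration
= 28 - 16 = 12

12


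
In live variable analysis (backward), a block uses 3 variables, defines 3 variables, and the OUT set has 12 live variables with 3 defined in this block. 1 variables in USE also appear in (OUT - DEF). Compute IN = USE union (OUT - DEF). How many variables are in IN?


OUT - DEF: 12 - 3 = 9
|IN| = |USE| + |OUT - DEF| - |USE ∩ (OUT - DEF)| = 3 + 9 - 1 = 11

11


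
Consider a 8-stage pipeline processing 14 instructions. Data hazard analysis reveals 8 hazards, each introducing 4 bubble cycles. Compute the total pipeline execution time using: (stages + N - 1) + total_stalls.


Base cycles = 8 + 14 - 1 = 21
Total stalls = 8 * 4 = 32
Total = 21 + 32 = 53

53


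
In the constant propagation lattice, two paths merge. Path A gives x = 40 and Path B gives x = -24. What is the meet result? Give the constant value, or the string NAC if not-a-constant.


Meet operation: if both paths give the same constant, result is that constant; if they differ, result is NAC (not-a-constant).
Path A: 40, Path B: -24 -> differ
Result: not-a-constant -> NAC

NAC


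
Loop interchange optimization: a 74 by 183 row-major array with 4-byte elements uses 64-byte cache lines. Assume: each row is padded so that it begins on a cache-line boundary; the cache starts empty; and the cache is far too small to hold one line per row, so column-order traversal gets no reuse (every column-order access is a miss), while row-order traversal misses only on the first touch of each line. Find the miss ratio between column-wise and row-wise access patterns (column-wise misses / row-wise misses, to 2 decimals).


Each row occupies 183 * 4 = 732 bytes and starts on a line boundary, so it spans ceil(732 / 64) = 12 cache lines.
Row-major traversal misses (one per line touched): 74 * ceil(183 * 4 / 64) = 888
Column-major traversal misses (no reuse, every access misses): 74 * 183 = 13542
Ratio = 13542 / 888 = 15.25

15.25


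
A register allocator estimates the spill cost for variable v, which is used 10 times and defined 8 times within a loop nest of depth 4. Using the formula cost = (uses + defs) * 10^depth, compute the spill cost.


uses + defs = 10 + 8 = 18
10^4 = 10000
Spill cost = 18 * 10000 = 180000

180000


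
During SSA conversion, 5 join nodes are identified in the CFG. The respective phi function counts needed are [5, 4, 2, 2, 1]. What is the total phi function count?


Total phi functions = sum of phi functions at each join node
= 5 + 4 + 2 + 2 + 1 = 14

14


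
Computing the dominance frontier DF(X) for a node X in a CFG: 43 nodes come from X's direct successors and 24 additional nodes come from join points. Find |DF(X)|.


DF(X) = direct successor contributions + join point contributions
= 43 + 24 = 67

67


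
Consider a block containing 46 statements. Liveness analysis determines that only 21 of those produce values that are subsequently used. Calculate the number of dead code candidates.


Dead code = total statements - live definitions
= 46 - 21 = 25

25


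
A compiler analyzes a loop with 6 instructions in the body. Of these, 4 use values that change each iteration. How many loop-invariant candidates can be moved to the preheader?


Invariant candidates = total - loop-dependent
= 6 - 4 = 2

2


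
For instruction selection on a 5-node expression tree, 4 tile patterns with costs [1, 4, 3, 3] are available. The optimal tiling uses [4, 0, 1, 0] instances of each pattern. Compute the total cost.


Total cost = sum(count_i * cost_i)
= 4*1 + 0*4 + 1*3 + 0*3
= 7

7


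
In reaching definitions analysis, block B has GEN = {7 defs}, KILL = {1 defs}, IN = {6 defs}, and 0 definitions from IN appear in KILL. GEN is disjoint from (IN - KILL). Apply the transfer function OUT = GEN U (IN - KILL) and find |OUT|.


IN - KILL: 6 - 0 = 6 surviving definitions
OUT = GEN + surviving = 7 + 6 = 13

13


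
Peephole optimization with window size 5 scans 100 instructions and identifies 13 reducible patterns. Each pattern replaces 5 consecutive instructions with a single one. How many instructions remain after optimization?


Each match removes 4 instructions.
Total removed = 13 * 4 = 52
Remaining = 100 - 52 = 48

48


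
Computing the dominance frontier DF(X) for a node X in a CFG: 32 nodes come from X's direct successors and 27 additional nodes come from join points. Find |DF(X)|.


DF(X) = direct successor contributions + join point contributions
= 32 + 27 = 59

59


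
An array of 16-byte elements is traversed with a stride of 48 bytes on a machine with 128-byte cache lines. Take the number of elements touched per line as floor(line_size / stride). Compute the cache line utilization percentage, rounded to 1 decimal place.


Elements per cache line = floor(128 / 48) = 2
Bytes used = 2 * 16 = 32
Utilization = 32 / 128 * 100 = 25.0%

25.0


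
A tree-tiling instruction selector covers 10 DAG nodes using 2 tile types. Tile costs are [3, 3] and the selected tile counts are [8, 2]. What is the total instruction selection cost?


Total cost = sum(count_i * cost_i)
= 8*3 + 2*3
= 30

30


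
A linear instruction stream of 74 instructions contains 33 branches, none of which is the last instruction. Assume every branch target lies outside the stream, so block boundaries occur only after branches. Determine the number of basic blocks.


With no in-sequence branch targets, the leaders are the first instruction plus the instruction after each branch.
Number of basic blocks = branches + 1
= 33 + 1 = 34

34


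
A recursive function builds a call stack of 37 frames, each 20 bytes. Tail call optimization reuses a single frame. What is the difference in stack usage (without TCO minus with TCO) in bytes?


Without TCO: 37 * 20 = 740 bytes
With TCO: reuse 1 frame = 20 bytes
Savings = 740 - 20 = 720

720


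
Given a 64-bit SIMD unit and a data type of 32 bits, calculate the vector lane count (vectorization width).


Width = SIMD bits / data type bits
= 64 / 32 = 2

2


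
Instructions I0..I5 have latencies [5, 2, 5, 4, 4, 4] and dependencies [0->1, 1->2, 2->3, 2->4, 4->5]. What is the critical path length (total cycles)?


Compute longest path through dependency graph: dist(Ik) = max over predecessors of dist + latency(Ik).
dist(I0) = latency 5 = 5
dist(I1) = dist(I0) + 2 = 5 + 2 = 7
dist(I2) = dist(I1) + 5 = 7 + 5 = 12
dist(I3) = dist(I2) + 4 = 12 + 4 = 16
dist(I4) = dist(I2) + 4 = 12 + 4 = 16
dist(I5) = dist(I4) + 4 = 16 + 4 = 20
Critical path = max dist = 20

20


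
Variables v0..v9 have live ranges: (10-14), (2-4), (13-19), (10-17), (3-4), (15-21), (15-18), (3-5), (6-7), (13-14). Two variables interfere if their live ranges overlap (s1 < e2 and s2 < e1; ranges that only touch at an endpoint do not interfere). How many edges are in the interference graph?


Check all pairs for overlapping intervals.
Two intervals (s1,e1) and (s2,e2) overlap if s1 < e2 and s2 < e1.
v0 (10-14) vs v1..v9: overlaps v2, v3, v9 -> 3
v1 (2-4) vs v2..v9: overlaps v4, v7 -> 2
v2 (13-19) vs v3..v9: overlaps v3, v5, v6, v9 -> 4
v3 (10-17) vs v4..v9: overlaps v5, v6, v9 -> 3
v4 (3-4) vs v5..v9: overlaps v7 -> 1
v5 (15-21) vs v6..v9: overlaps v6 -> 1
v6 (15-18) vs v7..v9: overlaps none -> 0
v7 (3-5) vs v8..v9: overlaps none -> 0
v8 (6-7) vs v9: overlaps none -> 0
Total overlapping pairs = 3 + 2 + 4 + 3 + 1 + 1 + 0 + 0 + 0 = 14

14


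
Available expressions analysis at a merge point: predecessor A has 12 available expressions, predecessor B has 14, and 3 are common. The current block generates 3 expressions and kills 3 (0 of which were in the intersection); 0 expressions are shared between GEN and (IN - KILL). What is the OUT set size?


IN = intersection of predecessors = 3
IN - KILL = 3 - 0 = 3
|OUT| = |GEN| + |IN - KILL| - |GEN ∩ (IN - KILL)| = 3 + 3 - 0 = 6

6


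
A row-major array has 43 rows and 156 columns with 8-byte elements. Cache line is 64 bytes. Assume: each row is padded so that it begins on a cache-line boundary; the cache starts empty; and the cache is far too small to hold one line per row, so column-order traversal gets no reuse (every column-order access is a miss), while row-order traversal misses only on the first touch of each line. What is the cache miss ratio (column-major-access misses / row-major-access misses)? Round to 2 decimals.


Each row occupies 156 * 8 = 1248 bytes and starts on a line boundary, so it spans ceil(1248 / 64) = 20 cache lines.
Row-major traversal misses (one per line touched): 43 * ceil(156 * 8 / 64) = 860
Column-major traversal misses (no reuse, every access misses): 43 * 156 = 6708
Ratio = 6708 / 860 = 7.8

7.8


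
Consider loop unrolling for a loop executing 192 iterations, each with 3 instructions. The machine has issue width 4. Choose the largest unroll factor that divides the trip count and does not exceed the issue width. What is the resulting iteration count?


Largest divisor of 192 <= 4 is 4
New iterations = 192 / 4 = 48

48


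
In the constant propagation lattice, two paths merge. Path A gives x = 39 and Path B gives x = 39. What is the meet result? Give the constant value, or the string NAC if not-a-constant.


Meet operation: if both paths give the same constant, result is that constant; if they differ, result is NAC (not-a-constant).
Path A: 39, Path B: 39 -> equal
Result: constant -> 39

39


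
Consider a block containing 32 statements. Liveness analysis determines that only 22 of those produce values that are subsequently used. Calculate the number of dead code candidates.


Dead code = total statements - live definitions
= 32 - 22 = 10

10


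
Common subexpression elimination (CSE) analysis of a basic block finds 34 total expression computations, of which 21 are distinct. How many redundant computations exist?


CSE count = total expressions - unique expressions
= 34 - 21 = 13

13


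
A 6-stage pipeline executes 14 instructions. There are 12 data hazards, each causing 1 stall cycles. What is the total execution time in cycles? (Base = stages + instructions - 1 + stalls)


Base cycles = 6 + 14 - 1 = 19
Total stalls = 12 * 1 = 12
Total = 19 + 12 = 31

31


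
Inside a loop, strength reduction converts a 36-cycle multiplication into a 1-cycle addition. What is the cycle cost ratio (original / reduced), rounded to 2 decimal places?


Ratio = mult_cost / add_cost = 36 / 1 = 36.0

36.0


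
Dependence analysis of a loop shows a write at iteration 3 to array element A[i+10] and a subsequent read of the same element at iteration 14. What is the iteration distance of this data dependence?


Distance = read iteration - write iteration
= 14 - 3 = 11

11


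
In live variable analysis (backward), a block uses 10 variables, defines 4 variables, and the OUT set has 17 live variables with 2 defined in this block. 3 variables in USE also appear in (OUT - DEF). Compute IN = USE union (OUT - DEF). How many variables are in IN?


OUT - DEF: 17 - 2 = 15
|IN| = |USE| + |OUT - DEF| - |USE ∩ (OUT - DEF)| = 10 + 15 - 3 = 22

22


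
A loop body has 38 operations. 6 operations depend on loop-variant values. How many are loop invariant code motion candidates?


Invariant candidates = total - loop-dependent
= 38 - 6 = 32

32


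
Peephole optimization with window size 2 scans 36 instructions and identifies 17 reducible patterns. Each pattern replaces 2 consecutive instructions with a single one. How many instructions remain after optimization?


Each match removes 1 instructions.
Total removed = 17 * 1 = 17
Remaining = 36 - 17 = 19

19


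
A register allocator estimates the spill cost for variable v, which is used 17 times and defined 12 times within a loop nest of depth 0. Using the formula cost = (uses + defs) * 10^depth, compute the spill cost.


uses + defs = 17 + 12 = 29
10^0 = 1
Spill cost = 29 * 1 = 29

29


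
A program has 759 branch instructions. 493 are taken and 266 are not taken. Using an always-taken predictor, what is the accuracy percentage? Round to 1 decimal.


Predictor: always-taken
Correct predictions = 493
Accuracy = 493 / 759 * 100 = 65.0%

65.0


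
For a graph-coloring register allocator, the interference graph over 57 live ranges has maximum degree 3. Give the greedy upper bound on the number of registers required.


Greedy coloring never needs more than (max_degree + 1) colors: when coloring a vertex, at most max_degree neighbors are already colored.
Upper bound = 3 + 1 = 4

4


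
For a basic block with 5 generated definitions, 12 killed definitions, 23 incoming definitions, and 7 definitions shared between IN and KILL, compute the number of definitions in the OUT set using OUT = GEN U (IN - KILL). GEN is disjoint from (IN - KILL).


IN - KILL: 23 - 7 = 16 surviving definitions
OUT = GEN + surviving = 5 + 16 = 21

21


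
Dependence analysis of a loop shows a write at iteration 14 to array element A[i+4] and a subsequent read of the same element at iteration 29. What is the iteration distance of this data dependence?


Distance = read iteration - write iteration
= 29 - 14 = 15

15


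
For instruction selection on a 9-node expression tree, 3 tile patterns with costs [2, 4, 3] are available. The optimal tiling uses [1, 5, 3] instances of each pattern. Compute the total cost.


Total cost = sum(count_i * cost_i)
= 1*2 + 5*4 + 3*3
= 31

31


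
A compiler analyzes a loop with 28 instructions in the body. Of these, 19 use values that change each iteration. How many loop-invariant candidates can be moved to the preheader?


Invariant candidates = total - loop-dependent
= 28 - 19 = 9

9


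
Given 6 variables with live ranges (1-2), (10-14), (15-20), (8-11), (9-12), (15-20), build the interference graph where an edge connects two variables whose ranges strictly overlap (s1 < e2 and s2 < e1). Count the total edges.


Check all pairs for overlapping intervals.
Two intervals (s1,e1) and (s2,e2) overlap if s1 < e2 and s2 < e1.
v0 (1-2) vs v1..v5: overlaps none -> 0
v1 (10-14) vs v2..v5: overlaps v3, v4 -> 2
v2 (15-20) vs v3..v5: overlaps v5 -> 1
v3 (8-11) vs v4..v5: overlaps v4 -> 1
v4 (9-12) vs v5: overlaps none -> 0
Total overlapping pairs = 0 + 2 + 1 + 1 + 0 = 4

4


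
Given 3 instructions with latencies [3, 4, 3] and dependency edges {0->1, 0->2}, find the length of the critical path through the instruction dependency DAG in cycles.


Compute longest path through dependency graph: dist(Ik) = max over predecessors of dist + latency(Ik).
dist(I0) = latency 3 = 3
dist(I1) = dist(I0) + 4 = 3 + 4 = 7
dist(I2) = dist(I0) + 3 = 3 + 3 = 6
Critical path = max dist = 7

7


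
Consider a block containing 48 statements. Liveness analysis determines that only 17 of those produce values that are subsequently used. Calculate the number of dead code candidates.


Dead code = total statements - live definitions
= 48 - 17 = 31

31


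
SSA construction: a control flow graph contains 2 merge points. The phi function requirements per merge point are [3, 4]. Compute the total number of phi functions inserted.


Total phi functions = sum of phi functions at each join node
= 3 + 4 = 7

7


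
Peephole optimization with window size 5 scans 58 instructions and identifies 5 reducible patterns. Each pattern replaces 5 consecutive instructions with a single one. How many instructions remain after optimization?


Each match removes 4 instructions.
Total removed = 5 * 4 = 20
Remaining = 58 - 20 = 38

38


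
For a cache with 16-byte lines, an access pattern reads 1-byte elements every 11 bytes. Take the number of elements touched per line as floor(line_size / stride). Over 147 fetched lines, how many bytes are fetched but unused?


Elements per line = floor(16 / 11) = 1
Bytes used per line = 1 * 1 = 1
Wasted per line = 16 - 1 = 15
Total wasted = 15 * 147 = 2205

2205


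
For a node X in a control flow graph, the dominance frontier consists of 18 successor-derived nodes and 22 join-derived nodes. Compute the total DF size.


DF(X) = direct successor contributions + join point contributions
= 18 + 22 = 40

40


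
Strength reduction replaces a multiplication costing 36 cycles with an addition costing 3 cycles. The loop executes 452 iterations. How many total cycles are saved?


Per-iteration saving = 36 - 3 = 33
Total saved = 452 * 33 = 14916

14916


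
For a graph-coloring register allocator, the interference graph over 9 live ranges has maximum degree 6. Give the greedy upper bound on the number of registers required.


Greedy coloring never needs more than (max_degree + 1) colors: when coloring a vertex, at most max_degree neighbors are already colored.
Upper bound = 6 + 1 = 7

7


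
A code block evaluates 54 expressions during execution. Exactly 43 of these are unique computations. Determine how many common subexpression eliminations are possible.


CSE count = total expressions - unique expressions
= 54 - 43 = 11

11


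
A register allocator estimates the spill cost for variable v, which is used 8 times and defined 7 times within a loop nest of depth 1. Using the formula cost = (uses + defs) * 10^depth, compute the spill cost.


uses + defs = 8 + 7 = 15
10^1 = 10
Spill cost = 15 * 10 = 150

150


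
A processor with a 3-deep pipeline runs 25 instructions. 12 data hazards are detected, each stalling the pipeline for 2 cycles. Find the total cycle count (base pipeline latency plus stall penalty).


Base cycles = 3 + 25 - 1 = 27
Total stalls = 12 * 2 = 24
Total = 27 + 24 = 51

51


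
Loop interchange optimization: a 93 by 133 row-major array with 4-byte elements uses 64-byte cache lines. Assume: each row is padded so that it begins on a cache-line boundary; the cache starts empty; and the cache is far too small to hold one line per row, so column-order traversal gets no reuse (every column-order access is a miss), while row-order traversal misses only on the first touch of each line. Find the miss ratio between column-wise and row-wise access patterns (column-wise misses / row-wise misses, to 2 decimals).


Each row occupies 133 * 4 = 532 bytes and starts on a line boundary, so it spans ceil(532 / 64) = 9 cache lines.
Row-major traversal misses (one per line touched): 93 * ceil(133 * 4 / 64) = 837
Column-major traversal misses (no reuse, every access misses): 93 * 133 = 12369
Ratio = 12369 / 837 = 14.78

14.78


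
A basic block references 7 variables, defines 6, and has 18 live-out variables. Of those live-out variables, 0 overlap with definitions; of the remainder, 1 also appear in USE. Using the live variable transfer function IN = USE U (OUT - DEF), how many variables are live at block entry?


OUT - DEF: 18 - 0 = 18
|IN| = |USE| + |OUT - DEF| - |USE ∩ (OUT - DEF)| = 7 + 18 - 1 = 24

24


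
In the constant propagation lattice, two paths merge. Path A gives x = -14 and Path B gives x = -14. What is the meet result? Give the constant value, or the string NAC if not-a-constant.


Meet operation: if both paths give the same constant, result is that constant; if they differ, result is NAC (not-a-constant).
Path A: -14, Path B: -14 -> equal
Result: constant -> -14

-14


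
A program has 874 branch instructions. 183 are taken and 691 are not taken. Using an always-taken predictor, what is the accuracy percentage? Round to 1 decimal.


Predictor: always-taken
Correct predictions = 183
Accuracy = 183 / 874 * 100 = 20.9%

20.9


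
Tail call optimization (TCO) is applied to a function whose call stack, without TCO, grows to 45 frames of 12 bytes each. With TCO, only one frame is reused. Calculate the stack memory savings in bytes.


Without TCO: 45 * 12 = 540 bytes
With TCO: reuse 1 frame = 12 bytes
Savings = 540 - 12 = 528

528


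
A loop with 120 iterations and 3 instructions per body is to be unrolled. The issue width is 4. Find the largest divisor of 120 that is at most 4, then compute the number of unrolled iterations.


Largest divisor of 120 <= 4 is 4
New iterations = 120 / 4 = 30

30


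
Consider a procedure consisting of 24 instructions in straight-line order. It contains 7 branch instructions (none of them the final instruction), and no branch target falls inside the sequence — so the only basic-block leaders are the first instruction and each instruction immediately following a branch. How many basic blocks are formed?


With no in-sequence branch targets, the leaders are the first instruction plus the instruction after each branch.
Number of basic blocks = branches + 1
= 7 + 1 = 8

8


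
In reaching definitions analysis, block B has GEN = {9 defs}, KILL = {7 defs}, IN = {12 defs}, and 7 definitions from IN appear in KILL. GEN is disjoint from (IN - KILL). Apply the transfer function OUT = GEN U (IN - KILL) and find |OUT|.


IN - KILL: 12 - 7 = 5 surviving definitions
OUT = GEN + surviving = 9 + 5 = 14

14


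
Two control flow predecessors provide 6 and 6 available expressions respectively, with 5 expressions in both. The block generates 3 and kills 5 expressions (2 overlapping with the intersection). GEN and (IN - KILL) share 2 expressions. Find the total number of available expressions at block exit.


IN = intersection of predecessors = 5
IN - KILL = 5 - 2 = 3
|OUT| = |GEN| + |IN - KILL| - |GEN ∩ (IN - KILL)| = 3 + 3 - 2 = 4

4


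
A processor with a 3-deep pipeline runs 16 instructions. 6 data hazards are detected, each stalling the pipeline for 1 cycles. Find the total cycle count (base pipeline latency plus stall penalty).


Base cycles = 3 + 16 - 1 = 18
Total stalls = 6 * 1 = 6
Total = 18 + 6 = 24

24


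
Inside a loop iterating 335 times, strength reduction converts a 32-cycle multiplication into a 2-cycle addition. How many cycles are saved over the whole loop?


Per-iteration saving = 32 - 2 = 30
Total saved = 335 * 30 = 10050

10050


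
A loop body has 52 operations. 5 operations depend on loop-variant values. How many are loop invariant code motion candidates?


Invariant candidates = total - loop-dependent
= 52 - 5 = 47

47


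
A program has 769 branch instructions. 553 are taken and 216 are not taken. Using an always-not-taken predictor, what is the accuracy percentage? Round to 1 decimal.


Predictor: always-not-taken
Correct predictions = 216
Accuracy = 216 / 769 * 100 = 28.1%

28.1


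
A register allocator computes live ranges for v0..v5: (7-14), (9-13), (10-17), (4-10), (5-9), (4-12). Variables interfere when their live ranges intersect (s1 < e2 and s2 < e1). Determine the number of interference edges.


Check all pairs for overlapping intervals.
Two intervals (s1,e1) and (s2,e2) overlap if s1 < e2 and s2 < e1.
v0 (7-14) vs v1..v5: overlaps v1, v2, v3, v4, v5 -> 5
v1 (9-13) vs v2..v5: overlaps v2, v3, v5 -> 3
v2 (10-17) vs v3..v5: overlaps v5 -> 1
v3 (4-10) vs v4..v5: overlaps v4, v5 -> 2
v4 (5-9) vs v5: overlaps v5 -> 1
Total overlapping pairs = 5 + 3 + 1 + 2 + 1 = 12

12


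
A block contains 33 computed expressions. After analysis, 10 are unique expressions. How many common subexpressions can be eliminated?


CSE count = total expressions - unique expressions
= 33 - 10 = 23

23


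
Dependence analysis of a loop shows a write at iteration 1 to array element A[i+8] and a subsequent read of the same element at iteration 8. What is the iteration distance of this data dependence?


Distance = read iteration - write iteration
= 8 - 1 = 7

7


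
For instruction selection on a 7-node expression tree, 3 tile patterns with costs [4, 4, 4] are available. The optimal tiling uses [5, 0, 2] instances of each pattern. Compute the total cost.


Total cost = sum(count_i * cost_i)
= 5*4 + 0*4 + 2*4
= 28

28


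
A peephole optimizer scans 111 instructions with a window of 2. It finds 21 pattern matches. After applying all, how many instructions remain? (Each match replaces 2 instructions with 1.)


Each match removes 1 instructions.
Total removed = 21 * 1 = 21
Remaining = 111 - 21 = 90

90


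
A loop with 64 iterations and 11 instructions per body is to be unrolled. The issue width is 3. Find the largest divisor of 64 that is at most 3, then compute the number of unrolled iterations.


Largest divisor of 64 <= 3 is 2
New iterations = 64 / 2 = 32

32


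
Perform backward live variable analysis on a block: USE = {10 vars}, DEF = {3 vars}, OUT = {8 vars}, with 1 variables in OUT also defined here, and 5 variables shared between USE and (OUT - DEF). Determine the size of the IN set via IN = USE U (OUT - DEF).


OUT - DEF: 8 - 1 = 7
|IN| = |USE| + |OUT - DEF| - |USE ∩ (OUT - DEF)| = 10 + 7 - 5 = 12

12


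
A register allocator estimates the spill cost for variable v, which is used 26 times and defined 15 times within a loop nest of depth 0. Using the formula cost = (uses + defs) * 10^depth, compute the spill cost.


uses + defs = 26 + 15 = 41
10^0 = 1
Spill cost = 41 * 1 = 41

41


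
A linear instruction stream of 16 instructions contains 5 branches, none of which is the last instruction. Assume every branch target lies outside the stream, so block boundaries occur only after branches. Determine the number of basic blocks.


With no in-sequence branch targets, the leaders are the first instruction plus the instruction after each branch.
Number of basic blocks = branches + 1
= 5 + 1 = 6

6


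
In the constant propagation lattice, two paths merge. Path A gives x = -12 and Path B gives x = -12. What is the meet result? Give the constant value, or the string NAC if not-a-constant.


Meet operation: if both paths give the same constant, result is that constant; if they differ, result is NAC (not-a-constant).
Path A: -12, Path B: -12 -> equal
Result: constant -> -12

-12


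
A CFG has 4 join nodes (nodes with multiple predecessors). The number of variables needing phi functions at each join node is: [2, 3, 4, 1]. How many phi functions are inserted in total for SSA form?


Total phi functions = sum of phi functions at each join node
= 2 + 3 + 4 + 1 = 10

10


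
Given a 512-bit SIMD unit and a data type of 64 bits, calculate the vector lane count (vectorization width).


Width = SIMD bits / data type bits
= 512 / 64 = 8

8


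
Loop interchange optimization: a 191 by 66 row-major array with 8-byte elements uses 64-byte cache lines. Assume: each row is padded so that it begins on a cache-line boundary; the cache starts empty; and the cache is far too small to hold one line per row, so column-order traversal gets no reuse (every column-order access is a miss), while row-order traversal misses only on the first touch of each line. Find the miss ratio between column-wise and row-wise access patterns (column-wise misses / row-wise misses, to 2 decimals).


Each row occupies 66 * 8 = 528 bytes and starts on a line boundary, so it spans ceil(528 / 64) = 9 cache lines.
Row-major traversal misses (one per line touched): 191 * ceil(66 * 8 / 64) = 1719
Column-major traversal misses (no reuse, every access misses): 191 * 66 = 12606
Ratio = 12606 / 1719 = 7.33

7.33


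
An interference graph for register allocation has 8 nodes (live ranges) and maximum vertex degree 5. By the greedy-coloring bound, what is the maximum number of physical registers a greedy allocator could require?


Greedy coloring never needs more than (max_degree + 1) colors: when coloring a vertex, at most max_degree neighbors are already colored.
Upper bound = 5 + 1 = 6

6


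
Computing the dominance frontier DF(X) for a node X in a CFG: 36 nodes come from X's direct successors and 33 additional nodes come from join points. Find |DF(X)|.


DF(X) = direct successor contributions + join point contributions
= 36 + 33 = 69

69


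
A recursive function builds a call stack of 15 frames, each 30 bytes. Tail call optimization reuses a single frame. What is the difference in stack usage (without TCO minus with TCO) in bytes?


Without TCO: 15 * 30 = 450 bytes
With TCO: reuse 1 frame = 30 bytes
Savings = 450 - 30 = 420

420


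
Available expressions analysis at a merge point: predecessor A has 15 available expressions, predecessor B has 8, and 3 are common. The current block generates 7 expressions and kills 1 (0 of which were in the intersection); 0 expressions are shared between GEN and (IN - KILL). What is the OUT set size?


IN = intersection of predecessors = 3
IN - KILL = 3 - 0 = 3
|OUT| = |GEN| + |IN - KILL| - |GEN ∩ (IN - KILL)| = 7 + 3 - 0 = 10

10


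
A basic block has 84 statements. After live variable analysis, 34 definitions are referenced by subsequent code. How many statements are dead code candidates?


Dead code = total statements - live definitions
= 84 - 34 = 50

50


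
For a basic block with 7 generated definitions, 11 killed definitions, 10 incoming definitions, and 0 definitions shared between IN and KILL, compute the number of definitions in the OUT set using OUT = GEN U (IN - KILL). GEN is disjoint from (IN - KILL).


IN - KILL: 10 - 0 = 10 surviving definitions
OUT = GEN + surviving = 7 + 10 = 17

17


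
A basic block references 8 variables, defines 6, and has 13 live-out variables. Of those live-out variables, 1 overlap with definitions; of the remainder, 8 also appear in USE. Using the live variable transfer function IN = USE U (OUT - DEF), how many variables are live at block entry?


OUT - DEF: 13 - 1 = 12
|IN| = |USE| + |OUT - DEF| - |USE ∩ (OUT - DEF)| = 8 + 12 - 8 = 12

12


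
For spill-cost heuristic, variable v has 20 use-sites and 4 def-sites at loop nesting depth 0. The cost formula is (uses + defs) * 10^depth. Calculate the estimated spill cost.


uses + defs = 20 + 4 = 24
10^0 = 1
Spill cost = 24 * 1 = 24

24


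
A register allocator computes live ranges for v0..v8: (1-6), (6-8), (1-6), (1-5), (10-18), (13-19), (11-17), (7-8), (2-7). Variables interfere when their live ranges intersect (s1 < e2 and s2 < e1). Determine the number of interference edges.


Check all pairs for overlapping intervals.
Two intervals (s1,e1) and (s2,e2) overlap if s1 < e2 and s2 < e1.
v0 (1-6) vs v1..v8: overlaps v2, v3, v8 -> 3
v1 (6-8) vs v2..v8: overlaps v7, v8 -> 2
v2 (1-6) vs v3..v8: overlaps v3, v8 -> 2
v3 (1-5) vs v4..v8: overlaps v8 -> 1
v4 (10-18) vs v5..v8: overlaps v5, v6 -> 2
v5 (13-19) vs v6..v8: overlaps v6 -> 1
v6 (11-17) vs v7..v8: overlaps none -> 0
v7 (7-8) vs v8: overlaps none -> 0
Total overlapping pairs = 3 + 2 + 2 + 1 + 2 + 1 + 0 + 0 = 11

11


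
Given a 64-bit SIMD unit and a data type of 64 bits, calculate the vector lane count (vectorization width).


Width = SIMD bits / data type bits
= 64 / 64 = 1

1


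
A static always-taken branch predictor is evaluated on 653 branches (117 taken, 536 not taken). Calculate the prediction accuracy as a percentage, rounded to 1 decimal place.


Predictor: always-taken
Correct predictions = 117
Accuracy = 117 / 653 * 100 = 17.9%

17.9


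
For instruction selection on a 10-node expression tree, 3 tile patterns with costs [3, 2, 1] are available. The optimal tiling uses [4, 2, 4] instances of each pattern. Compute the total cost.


Total cost = sum(count_i * cost_i)
= 4*3 + 2*2 + 4*1
= 20

20


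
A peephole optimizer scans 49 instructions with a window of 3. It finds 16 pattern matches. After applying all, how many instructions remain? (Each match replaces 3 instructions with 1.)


Each match removes 2 instructions.
Total removed = 16 * 2 = 32
Remaining = 49 - 32 = 17

17


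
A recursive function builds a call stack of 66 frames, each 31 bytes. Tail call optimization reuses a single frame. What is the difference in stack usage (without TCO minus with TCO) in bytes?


Without TCO: 66 * 31 = 2046 bytes
With TCO: reuse 1 frame = 31 bytes
Savings = 2046 - 31 = 2015

2015


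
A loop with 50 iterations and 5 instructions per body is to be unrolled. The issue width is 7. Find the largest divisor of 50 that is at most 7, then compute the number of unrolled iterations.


Largest divisor of 50 <= 7 is 5
New iterations = 50 / 5 = 10

10


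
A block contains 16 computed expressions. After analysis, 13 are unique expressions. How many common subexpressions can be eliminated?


CSE count = total expressions - unique expressions
= 16 - 13 = 3

3


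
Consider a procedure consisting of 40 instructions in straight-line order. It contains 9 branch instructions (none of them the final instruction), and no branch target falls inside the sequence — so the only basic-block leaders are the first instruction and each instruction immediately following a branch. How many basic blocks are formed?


With no in-sequence branch targets, the leaders are the first instruction plus the instruction after each branch.
Number of basic blocks = branches + 1
= 9 + 1 = 10

10


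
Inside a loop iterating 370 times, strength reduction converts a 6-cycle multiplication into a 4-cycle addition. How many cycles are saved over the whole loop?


Per-iteration saving = 6 - 4 = 2
Total saved = 370 * 2 = 740

740
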